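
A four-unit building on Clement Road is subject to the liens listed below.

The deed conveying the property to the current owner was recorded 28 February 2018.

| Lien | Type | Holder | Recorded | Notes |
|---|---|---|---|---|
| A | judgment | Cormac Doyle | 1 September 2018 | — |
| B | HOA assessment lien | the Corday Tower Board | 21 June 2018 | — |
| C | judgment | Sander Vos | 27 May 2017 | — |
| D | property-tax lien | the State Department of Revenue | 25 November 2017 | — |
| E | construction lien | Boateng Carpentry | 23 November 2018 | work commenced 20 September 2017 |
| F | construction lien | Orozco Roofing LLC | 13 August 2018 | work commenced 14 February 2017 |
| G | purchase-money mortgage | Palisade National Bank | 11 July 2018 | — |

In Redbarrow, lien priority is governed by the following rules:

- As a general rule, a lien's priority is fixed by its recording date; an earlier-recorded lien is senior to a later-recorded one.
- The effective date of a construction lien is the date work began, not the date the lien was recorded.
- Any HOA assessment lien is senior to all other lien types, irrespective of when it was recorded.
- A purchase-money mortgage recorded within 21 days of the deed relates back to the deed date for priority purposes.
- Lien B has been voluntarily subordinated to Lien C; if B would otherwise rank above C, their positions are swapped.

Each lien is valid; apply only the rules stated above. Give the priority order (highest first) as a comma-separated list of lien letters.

Effective dates: E is treated as recorded 20 September 2017, the work-commencement date; F is treated as recorded 14 February 2017, the work-commencement date; G was recorded 133 days after the deed — beyond 21 days — so no relation-back applies.
B is an HOA assessment lien and takes priority over every other lien.
Ordering the rest by effective date: F (14 February 2017), C (27 May 2017), E (20 September 2017), D (25 November 2017), G (11 July 2018), A (1 September 2018).
B is senior to C before the subordination, so the two trade places.

C, F, B, E, D, G, A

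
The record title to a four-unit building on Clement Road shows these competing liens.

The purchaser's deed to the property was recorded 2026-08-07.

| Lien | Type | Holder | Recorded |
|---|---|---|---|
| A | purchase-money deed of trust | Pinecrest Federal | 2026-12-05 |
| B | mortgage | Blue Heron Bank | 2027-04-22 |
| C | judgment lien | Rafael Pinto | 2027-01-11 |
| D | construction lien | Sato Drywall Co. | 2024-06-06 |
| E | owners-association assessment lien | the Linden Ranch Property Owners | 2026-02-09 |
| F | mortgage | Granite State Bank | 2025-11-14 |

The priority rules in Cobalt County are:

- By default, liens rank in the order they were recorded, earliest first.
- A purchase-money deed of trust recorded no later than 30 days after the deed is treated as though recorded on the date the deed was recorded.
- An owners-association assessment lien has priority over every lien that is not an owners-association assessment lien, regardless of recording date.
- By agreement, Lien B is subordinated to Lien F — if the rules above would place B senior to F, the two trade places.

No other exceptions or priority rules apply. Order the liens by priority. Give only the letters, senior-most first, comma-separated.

First, effective dates: A was recorded 120 days after the deed, outside the 30-day window, so it keeps its recording date.
E is an owners-association assessment lien and takes priority over every other lien.
The other liens, earliest effective date first: D (2024-06-06), F (2025-11-14), A (2026-12-05), C (2027-01-11), B (2027-04-22).
Since B is not senior to F, the subordination leaves the order unchanged.

E, D, F, A, C, B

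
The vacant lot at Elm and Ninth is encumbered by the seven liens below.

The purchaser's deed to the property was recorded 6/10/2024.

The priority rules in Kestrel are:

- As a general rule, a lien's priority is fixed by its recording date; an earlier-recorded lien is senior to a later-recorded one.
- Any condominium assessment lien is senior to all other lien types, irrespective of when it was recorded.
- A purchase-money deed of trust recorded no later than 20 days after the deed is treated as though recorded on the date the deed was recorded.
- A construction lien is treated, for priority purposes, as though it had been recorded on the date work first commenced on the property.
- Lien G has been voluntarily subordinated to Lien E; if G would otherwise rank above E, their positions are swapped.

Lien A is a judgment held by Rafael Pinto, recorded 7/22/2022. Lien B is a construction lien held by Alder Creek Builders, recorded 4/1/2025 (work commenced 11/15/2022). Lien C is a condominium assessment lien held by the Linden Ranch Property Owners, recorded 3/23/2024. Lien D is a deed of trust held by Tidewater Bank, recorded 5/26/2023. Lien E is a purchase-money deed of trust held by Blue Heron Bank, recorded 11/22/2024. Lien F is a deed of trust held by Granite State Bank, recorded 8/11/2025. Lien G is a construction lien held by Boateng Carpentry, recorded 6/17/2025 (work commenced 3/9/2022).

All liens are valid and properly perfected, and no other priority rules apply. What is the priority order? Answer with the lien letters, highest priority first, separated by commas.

First, effective dates: B is treated as recorded 11/15/2022, the work-commencement date; E was recorded 165 days after the deed, outside the 20-day window, so it keeps its recording date; G's effective date is 3/9/2022, when work began.
C is a condominium assessment lien and takes priority over every other lien.
Among the remaining liens, by effective date: G (3/9/2022), A (7/22/2022), B (11/15/2022), D (5/26/2023), E (11/22/2024), F (8/11/2025).
G would otherwise be senior to E, so under the subordination agreement G and E exchange positions.

C, E, A, B, D, G, F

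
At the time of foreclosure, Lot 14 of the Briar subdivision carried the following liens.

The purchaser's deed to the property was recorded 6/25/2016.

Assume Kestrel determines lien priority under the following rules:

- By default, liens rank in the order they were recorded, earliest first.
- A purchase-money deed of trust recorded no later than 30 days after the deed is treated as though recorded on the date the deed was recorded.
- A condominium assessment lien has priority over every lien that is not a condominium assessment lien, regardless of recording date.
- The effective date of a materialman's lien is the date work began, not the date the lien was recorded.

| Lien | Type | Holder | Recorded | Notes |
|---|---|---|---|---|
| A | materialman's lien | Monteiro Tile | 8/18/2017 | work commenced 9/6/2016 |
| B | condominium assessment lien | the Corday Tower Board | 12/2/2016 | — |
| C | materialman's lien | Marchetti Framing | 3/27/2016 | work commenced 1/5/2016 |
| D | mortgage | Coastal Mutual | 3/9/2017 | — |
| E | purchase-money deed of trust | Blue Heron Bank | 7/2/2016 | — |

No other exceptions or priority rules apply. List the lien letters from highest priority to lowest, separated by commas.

Effective dates after the stated exceptions: A relates back to 9/6/2016 (work commenced); C is treated as recorded 1/5/2016, the work-commencement date; E was recorded within the 30-day window, so its effective date is the deed date 6/25/2016.
B, as a condominium assessment lien, has superpriority and ranks first.
Remaining liens by effective date: C (1/5/2016), E (6/25/2016), A (9/6/2016), D (3/9/2017).

B, C, E, A, D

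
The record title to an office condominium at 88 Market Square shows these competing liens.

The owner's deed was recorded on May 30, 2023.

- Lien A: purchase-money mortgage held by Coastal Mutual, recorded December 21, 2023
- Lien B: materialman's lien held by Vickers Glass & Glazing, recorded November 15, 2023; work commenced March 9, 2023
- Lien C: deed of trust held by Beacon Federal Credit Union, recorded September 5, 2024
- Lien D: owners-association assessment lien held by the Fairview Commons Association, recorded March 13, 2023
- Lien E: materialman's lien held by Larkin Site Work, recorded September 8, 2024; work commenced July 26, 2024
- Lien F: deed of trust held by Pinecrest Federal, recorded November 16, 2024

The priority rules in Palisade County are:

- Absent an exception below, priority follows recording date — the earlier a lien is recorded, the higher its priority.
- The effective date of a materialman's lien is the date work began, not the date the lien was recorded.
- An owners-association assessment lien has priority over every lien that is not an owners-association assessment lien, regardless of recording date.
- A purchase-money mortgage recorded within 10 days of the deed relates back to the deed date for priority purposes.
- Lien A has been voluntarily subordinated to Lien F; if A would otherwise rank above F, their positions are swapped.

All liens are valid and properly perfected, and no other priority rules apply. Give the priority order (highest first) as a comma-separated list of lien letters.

First, effective dates: A missed the 10-day window (205 days after the deed), so its recording date stands; B relates back to March 9, 2023 (work commenced); E is treated as recorded July 26, 2024, the work-commencement date.
D is an owners-association assessment lien and takes priority over every other lien.
Ordering the rest by effective date: B (March 9, 2023), A (December 21, 2023), E (July 26, 2024), C (September 5, 2024), F (November 16, 2024).
A would otherwise be senior to F, so under the subordination agreement A and F exchange positions.

D, B, F, E, C, A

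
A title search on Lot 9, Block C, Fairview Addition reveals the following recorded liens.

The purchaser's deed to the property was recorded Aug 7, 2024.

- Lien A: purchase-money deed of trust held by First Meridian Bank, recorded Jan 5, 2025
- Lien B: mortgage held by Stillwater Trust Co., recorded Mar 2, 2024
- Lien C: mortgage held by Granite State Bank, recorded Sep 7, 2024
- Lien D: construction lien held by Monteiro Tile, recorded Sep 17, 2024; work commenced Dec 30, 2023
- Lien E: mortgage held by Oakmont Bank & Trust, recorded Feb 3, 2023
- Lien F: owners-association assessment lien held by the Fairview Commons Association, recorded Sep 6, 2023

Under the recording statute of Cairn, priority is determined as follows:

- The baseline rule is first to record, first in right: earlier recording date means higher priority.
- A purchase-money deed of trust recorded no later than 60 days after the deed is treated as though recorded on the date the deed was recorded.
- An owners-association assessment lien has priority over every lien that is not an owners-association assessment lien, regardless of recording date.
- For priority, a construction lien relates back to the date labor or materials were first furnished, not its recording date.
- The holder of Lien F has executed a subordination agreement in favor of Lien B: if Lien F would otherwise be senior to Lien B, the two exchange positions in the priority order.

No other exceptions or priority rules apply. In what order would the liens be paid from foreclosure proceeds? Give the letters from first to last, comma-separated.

Effective dates: A was recorded 151 days after the deed, outside the 60-day window, so it keeps its recording date; D relates back to Dec 30, 2023 (work commenced).
F, as an owners-association assessment lien, has superpriority and ranks first.
Among the remaining liens, by effective date: E (Feb 3, 2023), D (Dec 30, 2023), B (Mar 2, 2024), C (Sep 7, 2024), A (Jan 5, 2025).
F is senior to B before the subordination, so the two trade places.

B, E, D, F, C, A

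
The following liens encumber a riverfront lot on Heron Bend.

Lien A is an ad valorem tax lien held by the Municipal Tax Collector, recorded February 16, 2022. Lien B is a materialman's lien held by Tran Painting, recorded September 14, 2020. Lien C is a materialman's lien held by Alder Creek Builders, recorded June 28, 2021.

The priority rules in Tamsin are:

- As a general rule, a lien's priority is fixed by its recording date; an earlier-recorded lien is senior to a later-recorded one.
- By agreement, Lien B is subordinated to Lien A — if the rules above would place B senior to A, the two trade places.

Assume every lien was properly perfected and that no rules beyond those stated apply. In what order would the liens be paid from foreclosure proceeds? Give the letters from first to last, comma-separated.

A, C, B

Ordering by effective date: B (September 14, 2020), C (June 28, 2021), A (February 16, 2022).
B would otherwise be senior to A, so under the subordination agreement B and A exchange positions.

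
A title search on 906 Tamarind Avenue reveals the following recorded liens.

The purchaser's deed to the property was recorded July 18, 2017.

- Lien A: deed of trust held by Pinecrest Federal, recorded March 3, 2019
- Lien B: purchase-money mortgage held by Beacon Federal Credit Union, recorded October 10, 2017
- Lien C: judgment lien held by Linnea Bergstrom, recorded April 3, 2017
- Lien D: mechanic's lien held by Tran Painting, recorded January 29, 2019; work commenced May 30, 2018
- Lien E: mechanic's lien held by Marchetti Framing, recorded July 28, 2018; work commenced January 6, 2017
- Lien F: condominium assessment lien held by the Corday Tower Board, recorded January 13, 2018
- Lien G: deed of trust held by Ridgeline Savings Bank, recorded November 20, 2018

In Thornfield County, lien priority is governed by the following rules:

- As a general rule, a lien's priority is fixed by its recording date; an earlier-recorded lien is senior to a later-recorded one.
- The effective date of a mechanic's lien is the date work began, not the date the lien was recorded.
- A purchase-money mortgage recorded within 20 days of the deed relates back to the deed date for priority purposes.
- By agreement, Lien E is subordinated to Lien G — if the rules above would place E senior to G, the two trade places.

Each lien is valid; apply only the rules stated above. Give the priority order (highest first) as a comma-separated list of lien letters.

G, C, B, F, D, E, A

First, effective dates: B was recorded 84 days after the deed — beyond 20 days — so no relation-back applies; D's effective date is May 30, 2018, when work began; E's effective date is January 6, 2017, when work began.
Ordering by effective date: E (January 6, 2017), C (April 3, 2017), B (October 10, 2017), F (January 13, 2018), D (May 30, 2018), G (November 20, 2018), A (March 3, 2019).
E would otherwise be senior to G, so under the subordination agreement E and G exchange positions.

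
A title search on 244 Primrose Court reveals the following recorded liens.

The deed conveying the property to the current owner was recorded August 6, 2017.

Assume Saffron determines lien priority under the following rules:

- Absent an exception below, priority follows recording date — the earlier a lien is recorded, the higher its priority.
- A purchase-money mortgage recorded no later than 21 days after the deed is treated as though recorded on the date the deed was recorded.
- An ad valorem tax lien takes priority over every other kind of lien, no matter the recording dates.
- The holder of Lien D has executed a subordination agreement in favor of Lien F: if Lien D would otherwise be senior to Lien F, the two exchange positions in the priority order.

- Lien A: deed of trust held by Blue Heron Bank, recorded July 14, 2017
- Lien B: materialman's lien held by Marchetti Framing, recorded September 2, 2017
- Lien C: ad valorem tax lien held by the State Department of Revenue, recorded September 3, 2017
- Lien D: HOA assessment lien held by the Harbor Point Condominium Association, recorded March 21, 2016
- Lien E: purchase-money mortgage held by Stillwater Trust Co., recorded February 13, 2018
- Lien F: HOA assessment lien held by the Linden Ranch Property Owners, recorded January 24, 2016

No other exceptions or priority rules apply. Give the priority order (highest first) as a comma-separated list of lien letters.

C, F, D, A, B, E

Effective dates after the stated exceptions: E was recorded 191 days after the deed — beyond 21 days — so no relation-back applies.
C is an ad valorem tax lien and takes priority over every other lien.
Among the remaining liens, by effective date: F (January 24, 2016), D (March 21, 2016), A (July 14, 2017), B (September 2, 2017), E (February 13, 2018).
D is already junior to F, so the subordination agreement changes nothing.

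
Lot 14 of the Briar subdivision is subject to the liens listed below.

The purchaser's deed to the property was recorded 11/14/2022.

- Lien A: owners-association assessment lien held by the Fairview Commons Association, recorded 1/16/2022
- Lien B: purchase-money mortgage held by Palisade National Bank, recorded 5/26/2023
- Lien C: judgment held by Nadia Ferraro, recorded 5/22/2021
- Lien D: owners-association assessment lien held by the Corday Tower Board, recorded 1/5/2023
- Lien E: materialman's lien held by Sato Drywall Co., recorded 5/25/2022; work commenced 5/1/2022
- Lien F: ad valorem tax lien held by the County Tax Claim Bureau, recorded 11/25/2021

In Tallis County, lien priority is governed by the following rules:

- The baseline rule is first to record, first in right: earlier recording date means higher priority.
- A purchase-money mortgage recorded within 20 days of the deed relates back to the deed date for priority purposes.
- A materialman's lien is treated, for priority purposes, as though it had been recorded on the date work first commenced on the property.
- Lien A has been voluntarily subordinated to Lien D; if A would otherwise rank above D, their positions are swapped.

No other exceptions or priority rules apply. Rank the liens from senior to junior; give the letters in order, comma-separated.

Effective dates: B was recorded 193 days after the deed, outside the 20-day window, so it keeps its recording date; E is treated as recorded 5/1/2022, the work-commencement date.
Ordering by effective date: C (5/22/2021), F (11/25/2021), A (1/16/2022), E (5/1/2022), D (1/5/2023), B (5/26/2023).
The subordination applies — A was senior to D — so A and D swap.

C, F, D, E, A, B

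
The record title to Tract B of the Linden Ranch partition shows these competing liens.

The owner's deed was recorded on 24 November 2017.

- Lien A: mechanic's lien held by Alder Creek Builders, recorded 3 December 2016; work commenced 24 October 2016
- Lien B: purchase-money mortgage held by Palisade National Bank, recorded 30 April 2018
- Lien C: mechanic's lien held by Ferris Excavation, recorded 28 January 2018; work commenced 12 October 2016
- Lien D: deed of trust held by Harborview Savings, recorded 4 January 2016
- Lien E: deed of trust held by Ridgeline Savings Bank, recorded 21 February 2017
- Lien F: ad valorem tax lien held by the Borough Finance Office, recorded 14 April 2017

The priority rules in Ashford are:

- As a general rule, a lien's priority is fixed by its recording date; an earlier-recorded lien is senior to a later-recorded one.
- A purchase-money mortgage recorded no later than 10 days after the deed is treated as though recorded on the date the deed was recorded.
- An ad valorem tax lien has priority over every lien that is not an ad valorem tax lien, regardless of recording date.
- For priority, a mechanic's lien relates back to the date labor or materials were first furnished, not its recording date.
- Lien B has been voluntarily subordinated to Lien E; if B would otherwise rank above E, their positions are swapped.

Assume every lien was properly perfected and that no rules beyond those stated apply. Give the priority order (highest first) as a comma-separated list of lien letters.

F, D, C, A, E, B

First, effective dates: A relates back to 24 October 2016 (work commenced); B missed the 10-day window (157 days after the deed), so its recording date stands; C is treated as recorded 12 October 2016, the work-commencement date.
As an ad valorem tax lien, F is senior to every other lien.
The other liens, earliest effective date first: D (4 January 2016), C (12 October 2016), A (24 October 2016), E (21 February 2017), B (30 April 2018).
B already ranks below E; the subordination has no effect.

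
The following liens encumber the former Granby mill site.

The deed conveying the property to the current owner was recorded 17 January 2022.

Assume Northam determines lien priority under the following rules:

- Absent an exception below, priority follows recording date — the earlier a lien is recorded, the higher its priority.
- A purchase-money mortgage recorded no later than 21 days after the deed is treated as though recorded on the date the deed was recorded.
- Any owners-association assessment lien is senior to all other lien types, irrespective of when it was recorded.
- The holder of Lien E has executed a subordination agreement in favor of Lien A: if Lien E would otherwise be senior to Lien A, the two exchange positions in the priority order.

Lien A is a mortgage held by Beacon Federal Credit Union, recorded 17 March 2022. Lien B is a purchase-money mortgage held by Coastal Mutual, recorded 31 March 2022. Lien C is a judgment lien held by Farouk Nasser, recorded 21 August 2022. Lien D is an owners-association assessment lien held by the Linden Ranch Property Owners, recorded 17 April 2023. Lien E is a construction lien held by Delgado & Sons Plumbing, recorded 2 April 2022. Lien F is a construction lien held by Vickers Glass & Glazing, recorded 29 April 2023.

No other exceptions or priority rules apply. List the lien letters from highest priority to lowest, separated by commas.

D, A, B, E, C, F

Effective dates: B missed the 21-day window (73 days after the deed), so its recording date stands.
D, as an owners-association assessment lien, has superpriority and ranks first.
The other liens, earliest effective date first: A (17 March 2022), B (31 March 2022), E (2 April 2022), C (21 August 2022), F (29 April 2023).
E already ranks below A; the subordination has no effect.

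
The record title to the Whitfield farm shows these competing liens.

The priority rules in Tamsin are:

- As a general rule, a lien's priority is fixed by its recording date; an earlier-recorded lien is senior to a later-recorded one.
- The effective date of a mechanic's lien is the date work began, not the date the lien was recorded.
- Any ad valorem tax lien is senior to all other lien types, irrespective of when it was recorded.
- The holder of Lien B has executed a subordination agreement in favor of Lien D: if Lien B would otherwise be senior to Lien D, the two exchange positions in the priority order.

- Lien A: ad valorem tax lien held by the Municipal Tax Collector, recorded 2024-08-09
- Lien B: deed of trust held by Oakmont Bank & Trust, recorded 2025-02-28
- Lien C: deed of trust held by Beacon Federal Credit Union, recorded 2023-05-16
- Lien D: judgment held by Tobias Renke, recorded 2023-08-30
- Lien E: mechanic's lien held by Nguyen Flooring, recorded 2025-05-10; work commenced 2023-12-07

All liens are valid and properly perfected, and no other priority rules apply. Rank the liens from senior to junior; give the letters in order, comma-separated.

Adjusting effective dates: E relates back to 2023-12-07 (work commenced).
A is an ad valorem tax lien and takes priority over every other lien.
Among the remaining liens, by effective date: C (2023-05-16), D (2023-08-30), E (2023-12-07), B (2025-02-28).
Since B is not senior to D, the subordination leaves the order unchanged.

A, C, D, E, B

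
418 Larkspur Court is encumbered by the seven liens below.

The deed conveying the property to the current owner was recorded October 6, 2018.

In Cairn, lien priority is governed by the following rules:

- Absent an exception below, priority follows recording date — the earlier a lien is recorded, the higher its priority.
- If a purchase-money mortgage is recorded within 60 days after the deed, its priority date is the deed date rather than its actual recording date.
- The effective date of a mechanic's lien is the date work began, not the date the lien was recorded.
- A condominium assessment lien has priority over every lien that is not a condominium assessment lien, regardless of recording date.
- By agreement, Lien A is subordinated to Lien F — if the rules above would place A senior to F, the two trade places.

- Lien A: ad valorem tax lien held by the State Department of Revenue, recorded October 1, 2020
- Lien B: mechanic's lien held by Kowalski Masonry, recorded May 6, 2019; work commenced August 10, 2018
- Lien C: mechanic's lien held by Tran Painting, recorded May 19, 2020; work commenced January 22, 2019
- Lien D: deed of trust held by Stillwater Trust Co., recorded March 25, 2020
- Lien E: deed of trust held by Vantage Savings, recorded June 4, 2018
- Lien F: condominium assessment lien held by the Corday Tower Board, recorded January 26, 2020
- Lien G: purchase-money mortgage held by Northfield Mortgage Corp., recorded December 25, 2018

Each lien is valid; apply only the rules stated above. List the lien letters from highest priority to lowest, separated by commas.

Effective dates after the stated exceptions: B's effective date is August 10, 2018, when work began; C relates back to January 22, 2019 (work commenced); G missed the 60-day window (80 days after the deed), so its recording date stands.
F is a condominium assessment lien and takes priority over every other lien.
The other liens, earliest effective date first: E (June 4, 2018), B (August 10, 2018), G (December 25, 2018), C (January 22, 2019), D (March 25, 2020), A (October 1, 2020).
A is already junior to F, so the subordination agreement changes nothing.

F, E, B, G, C, D, A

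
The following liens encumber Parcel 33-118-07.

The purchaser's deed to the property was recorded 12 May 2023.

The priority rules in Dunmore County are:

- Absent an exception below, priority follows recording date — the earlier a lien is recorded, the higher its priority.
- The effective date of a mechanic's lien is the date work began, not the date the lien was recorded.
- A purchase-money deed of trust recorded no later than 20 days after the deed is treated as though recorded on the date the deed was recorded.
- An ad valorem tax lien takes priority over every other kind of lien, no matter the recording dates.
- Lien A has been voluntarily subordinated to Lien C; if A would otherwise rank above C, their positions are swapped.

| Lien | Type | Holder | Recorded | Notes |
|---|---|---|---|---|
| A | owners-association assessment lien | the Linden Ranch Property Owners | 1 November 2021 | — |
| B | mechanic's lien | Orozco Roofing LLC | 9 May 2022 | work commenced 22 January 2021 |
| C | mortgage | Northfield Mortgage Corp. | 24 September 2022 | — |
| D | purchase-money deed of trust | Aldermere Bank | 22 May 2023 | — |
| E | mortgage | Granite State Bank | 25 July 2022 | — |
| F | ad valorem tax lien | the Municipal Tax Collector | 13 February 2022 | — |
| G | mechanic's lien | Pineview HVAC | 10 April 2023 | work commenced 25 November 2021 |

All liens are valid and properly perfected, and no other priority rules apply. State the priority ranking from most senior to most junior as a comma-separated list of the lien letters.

Effective dates after the stated exceptions: B is treated as recorded 22 January 2021, the work-commencement date; D relates back to the deed date 12 May 2023; G relates back to 25 November 2021 (work commenced).
F, as an ad valorem tax lien, has superpriority and ranks first.
Among the remaining liens, by effective date: B (22 January 2021), A (1 November 2021), G (25 November 2021), E (25 July 2022), C (24 September 2022), D (12 May 2023).
A is senior to C before the subordination, so the two trade places.

F, B, C, G, E, A, D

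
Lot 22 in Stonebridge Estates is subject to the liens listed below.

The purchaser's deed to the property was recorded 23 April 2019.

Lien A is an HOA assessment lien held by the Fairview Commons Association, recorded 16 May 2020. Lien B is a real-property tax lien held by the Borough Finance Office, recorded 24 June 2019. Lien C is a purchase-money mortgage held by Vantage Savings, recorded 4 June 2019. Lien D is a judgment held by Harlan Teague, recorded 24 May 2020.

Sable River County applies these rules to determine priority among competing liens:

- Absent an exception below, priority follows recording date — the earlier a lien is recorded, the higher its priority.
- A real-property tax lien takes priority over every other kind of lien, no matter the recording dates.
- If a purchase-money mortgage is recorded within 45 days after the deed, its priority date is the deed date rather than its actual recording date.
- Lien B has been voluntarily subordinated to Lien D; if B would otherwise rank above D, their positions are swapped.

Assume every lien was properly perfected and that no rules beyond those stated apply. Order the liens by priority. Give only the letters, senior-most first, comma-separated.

D, C, A, B

First, effective dates: C was recorded within the 45-day window, so its effective date is the deed date 23 April 2019.
B, as a real-property tax lien, has superpriority and ranks first.
Ordering the rest by effective date: C (23 April 2019), A (16 May 2020), D (24 May 2020).
B would otherwise be senior to D, so under the subordination agreement B and D exchange positions.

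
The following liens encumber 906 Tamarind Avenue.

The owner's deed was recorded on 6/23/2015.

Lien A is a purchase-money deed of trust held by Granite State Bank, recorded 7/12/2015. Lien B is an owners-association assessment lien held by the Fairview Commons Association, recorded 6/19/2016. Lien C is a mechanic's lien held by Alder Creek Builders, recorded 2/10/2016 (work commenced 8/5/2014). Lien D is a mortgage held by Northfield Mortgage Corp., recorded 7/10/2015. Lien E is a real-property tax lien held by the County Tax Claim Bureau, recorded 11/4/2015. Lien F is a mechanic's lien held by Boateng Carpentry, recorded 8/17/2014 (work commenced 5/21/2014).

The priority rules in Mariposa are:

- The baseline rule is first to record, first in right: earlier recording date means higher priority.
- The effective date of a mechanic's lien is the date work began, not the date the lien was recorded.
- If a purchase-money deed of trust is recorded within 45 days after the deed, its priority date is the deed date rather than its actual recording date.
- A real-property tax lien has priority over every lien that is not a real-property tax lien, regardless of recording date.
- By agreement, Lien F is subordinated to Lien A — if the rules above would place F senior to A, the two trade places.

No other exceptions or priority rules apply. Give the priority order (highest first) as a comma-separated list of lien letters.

E, A, C, F, D, B

Adjusting effective dates: A was recorded within the 45-day window, so its effective date is the deed date 6/23/2015; C is treated as recorded 8/5/2014, the work-commencement date; F is treated as recorded 5/21/2014, the work-commencement date.
E, as a real-property tax lien, has superpriority and ranks first.
Among the remaining liens, by effective date: F (5/21/2014), C (8/5/2014), A (6/23/2015), D (7/10/2015), B (6/19/2016).
F would otherwise be senior to A, so under the subordination agreement F and A exchange positions.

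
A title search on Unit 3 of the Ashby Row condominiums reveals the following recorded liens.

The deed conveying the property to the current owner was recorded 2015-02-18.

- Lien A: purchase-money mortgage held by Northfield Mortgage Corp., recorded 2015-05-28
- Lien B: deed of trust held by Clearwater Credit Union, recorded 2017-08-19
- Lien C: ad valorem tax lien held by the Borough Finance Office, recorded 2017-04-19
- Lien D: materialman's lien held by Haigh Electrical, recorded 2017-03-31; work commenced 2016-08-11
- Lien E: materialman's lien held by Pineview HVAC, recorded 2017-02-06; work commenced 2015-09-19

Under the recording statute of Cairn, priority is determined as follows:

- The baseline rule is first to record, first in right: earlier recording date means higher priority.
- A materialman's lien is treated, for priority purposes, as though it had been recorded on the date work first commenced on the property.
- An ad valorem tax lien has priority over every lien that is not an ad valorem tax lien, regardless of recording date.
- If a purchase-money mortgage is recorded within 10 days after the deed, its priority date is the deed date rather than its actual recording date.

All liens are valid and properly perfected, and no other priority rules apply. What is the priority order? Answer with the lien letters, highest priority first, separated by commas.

C, A, E, D, B

Effective dates: A was recorded 99 days after the deed — beyond 10 days — so no relation-back applies; D relates back to 2016-08-11 (work commenced); E is treated as recorded 2015-09-19, the work-commencement date.
C is an ad valorem tax lien, so it outranks all other liens regardless of date.
Among the remaining liens, by effective date: A (2015-05-28), E (2015-09-19), D (2016-08-11), B (2017-08-19).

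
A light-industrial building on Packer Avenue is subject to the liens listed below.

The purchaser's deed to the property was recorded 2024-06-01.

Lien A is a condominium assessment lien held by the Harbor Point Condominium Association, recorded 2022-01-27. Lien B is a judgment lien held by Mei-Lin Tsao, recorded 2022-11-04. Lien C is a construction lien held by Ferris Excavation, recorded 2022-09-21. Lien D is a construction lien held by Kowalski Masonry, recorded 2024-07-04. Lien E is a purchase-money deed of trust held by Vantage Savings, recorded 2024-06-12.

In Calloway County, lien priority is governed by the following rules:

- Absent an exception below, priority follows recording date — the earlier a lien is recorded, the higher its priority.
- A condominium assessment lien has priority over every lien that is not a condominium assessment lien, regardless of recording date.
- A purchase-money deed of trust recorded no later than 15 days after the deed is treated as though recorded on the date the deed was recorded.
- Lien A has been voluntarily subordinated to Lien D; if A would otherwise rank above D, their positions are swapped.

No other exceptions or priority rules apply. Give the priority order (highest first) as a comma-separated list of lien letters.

Adjusting effective dates: E relates back to the deed date 2024-06-01.
A, as a condominium assessment lien, has superpriority and ranks first.
The other liens, earliest effective date first: C (2022-09-21), B (2022-11-04), E (2024-06-01), D (2024-07-04).
The subordination applies — A was senior to D — so A and D swap.

D, C, B, E, A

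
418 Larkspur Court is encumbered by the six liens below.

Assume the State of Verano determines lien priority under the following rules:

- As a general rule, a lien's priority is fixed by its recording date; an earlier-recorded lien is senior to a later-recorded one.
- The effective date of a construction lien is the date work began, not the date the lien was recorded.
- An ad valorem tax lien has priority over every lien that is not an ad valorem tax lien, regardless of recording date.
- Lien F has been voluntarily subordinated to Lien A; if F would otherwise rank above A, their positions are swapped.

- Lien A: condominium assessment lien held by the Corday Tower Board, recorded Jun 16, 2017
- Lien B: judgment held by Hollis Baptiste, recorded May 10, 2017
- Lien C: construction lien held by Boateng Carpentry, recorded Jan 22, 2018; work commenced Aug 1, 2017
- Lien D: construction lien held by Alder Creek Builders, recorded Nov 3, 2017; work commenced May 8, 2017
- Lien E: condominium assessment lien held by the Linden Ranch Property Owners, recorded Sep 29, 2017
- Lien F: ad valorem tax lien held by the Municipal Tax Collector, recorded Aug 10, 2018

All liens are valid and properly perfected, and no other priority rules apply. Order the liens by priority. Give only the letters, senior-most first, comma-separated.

A, D, B, F, C, E

Adjusting effective dates: C's effective date is Aug 1, 2017, when work began; D is treated as recorded May 8, 2017, the work-commencement date.
F, as an ad valorem tax lien, has superpriority and ranks first.
Among the remaining liens, by effective date: D (May 8, 2017), B (May 10, 2017), A (Jun 16, 2017), C (Aug 1, 2017), E (Sep 29, 2017).
F is senior to A before the subordination, so the two trade places.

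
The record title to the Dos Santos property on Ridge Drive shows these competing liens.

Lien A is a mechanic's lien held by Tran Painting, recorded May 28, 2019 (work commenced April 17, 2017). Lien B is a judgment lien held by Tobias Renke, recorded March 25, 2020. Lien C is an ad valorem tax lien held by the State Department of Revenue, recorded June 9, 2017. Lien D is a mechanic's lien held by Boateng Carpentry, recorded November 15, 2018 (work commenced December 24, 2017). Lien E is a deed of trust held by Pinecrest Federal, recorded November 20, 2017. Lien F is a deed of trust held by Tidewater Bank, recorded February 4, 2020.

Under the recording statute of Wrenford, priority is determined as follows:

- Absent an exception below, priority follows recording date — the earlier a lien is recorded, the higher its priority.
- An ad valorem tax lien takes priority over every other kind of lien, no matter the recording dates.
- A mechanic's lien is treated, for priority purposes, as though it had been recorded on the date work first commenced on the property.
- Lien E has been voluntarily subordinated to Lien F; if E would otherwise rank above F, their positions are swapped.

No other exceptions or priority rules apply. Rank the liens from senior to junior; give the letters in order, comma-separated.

C, A, F, D, E, B

Effective dates after the stated exceptions: A is treated as recorded April 17, 2017, the work-commencement date; D relates back to December 24, 2017 (work commenced).
As an ad valorem tax lien, C is senior to every other lien.
The other liens, earliest effective date first: A (April 17, 2017), E (November 20, 2017), D (December 24, 2017), F (February 4, 2020), B (March 25, 2020).
The subordination applies — E was senior to F — so E and F swap.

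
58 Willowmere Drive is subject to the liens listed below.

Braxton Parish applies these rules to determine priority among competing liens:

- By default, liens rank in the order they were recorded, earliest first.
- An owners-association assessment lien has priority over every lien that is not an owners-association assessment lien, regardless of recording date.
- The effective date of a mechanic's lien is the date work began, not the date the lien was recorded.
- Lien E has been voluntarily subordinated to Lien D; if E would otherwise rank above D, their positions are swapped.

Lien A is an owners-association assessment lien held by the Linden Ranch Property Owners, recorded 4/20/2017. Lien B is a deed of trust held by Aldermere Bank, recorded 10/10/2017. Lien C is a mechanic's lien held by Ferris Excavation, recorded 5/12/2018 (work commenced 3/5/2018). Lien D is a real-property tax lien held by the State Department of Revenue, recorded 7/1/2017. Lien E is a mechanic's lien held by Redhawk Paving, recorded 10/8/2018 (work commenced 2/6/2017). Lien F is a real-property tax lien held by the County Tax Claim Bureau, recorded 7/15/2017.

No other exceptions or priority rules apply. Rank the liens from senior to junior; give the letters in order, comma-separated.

A, D, E, F, B, C

Effective dates: C is treated as recorded 3/5/2018, the work-commencement date; E is treated as recorded 2/6/2017, the work-commencement date.
As an owners-association assessment lien, A is senior to every other lien.
Among the remaining liens, by effective date: E (2/6/2017), D (7/1/2017), F (7/15/2017), B (10/10/2017), C (3/5/2018).
Because E would otherwise rank above D, the subordination swaps them.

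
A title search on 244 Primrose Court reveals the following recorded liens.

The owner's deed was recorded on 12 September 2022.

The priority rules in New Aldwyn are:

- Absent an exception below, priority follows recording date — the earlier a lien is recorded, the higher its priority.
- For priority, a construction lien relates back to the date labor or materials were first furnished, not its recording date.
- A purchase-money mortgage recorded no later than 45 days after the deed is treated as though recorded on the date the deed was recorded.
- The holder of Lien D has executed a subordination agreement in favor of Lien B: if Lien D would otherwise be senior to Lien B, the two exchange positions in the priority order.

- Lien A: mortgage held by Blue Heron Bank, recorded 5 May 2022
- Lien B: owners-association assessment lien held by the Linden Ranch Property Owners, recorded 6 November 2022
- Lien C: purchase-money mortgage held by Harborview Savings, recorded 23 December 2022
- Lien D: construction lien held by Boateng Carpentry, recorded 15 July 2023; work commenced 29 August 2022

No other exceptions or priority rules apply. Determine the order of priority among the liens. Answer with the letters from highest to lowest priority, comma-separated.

First, effective dates: C missed the 45-day window (102 days after the deed), so its recording date stands; D relates back to 29 August 2022 (work commenced).
By effective date, earliest first: A (5 May 2022), D (29 August 2022), B (6 November 2022), C (23 December 2022).
D would otherwise be senior to B, so under the subordination agreement D and B exchange positions.

A, B, D, C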